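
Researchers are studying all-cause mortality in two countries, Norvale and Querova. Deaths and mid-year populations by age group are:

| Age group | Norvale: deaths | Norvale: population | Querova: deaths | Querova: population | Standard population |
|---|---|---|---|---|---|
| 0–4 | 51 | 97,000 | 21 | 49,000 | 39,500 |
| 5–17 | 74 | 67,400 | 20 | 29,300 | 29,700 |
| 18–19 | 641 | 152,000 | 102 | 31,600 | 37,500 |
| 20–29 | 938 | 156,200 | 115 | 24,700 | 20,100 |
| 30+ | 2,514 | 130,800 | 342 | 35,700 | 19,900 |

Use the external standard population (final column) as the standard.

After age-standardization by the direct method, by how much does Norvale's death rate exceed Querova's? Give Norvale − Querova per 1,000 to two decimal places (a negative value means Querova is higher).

1.86

Age-specific rates per 1,000 for Norvale: 0.526, 1.098, 4.217, 6.005, 19.220.
For Querova: 0.429, 0.683, 3.228, 4.656, 9.580.
Standard total = 146,700; weights = 0.2693, 0.2025, 0.2556, 0.1370, 0.1357.
Norvale: 0.2693×0.526 + 0.2025×1.098 + 0.2556×4.217 + 0.1370×6.005 + 0.1357×19.220 = 4.8719 per 1,000.
Querova: 0.2693×0.429 + 0.2025×0.683 + 0.2556×3.228 + 0.1370×4.656 + 0.1357×9.580 = 3.0161 per 1,000.
Difference = 4.8719 − 3.0161 = 1.8557.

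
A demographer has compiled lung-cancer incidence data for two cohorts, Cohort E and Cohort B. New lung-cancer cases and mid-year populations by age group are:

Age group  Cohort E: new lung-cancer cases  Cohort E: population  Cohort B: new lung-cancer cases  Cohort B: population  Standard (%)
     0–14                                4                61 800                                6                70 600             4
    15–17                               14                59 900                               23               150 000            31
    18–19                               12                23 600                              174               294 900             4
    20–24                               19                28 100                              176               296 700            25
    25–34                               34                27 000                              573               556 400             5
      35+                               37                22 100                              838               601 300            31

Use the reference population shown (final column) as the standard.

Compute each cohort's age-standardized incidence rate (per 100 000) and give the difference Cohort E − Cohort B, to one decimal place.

Age-specific rates per 100 000 for Cohort E: 6.47, 23.37, 50.85, 67.62, 125.93, 167.42.
For Cohort B: 8.50, 15.33, 59.00, 59.32, 102.98, 139.36.
Standard weights: 0.04, 0.31, 0.04, 0.25, 0.05, 0.31.
Cohort E: 0.0400×6.47 + 0.3100×23.37 + 0.0400×50.85 + 0.2500×67.62 + 0.0500×125.93 + 0.3100×167.42 = 84.6389 per 100 000.
Cohort B: 0.0400×8.50 + 0.3100×15.33 + 0.0400×59.00 + 0.2500×59.32 + 0.0500×102.98 + 0.3100×139.36 = 70.6354 per 100 000.
Difference = 84.6389 − 70.6354 = 14.0034.

14.0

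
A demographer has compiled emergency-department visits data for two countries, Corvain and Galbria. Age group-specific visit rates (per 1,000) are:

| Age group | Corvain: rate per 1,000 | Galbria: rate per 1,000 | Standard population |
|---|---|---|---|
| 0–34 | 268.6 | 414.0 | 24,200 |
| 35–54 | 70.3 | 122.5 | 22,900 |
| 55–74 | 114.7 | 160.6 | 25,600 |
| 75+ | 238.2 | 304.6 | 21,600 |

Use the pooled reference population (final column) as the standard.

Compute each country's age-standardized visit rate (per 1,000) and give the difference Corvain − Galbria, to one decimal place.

Standard total = 94,300; weights = 0.2566, 0.2428, 0.2715, 0.2291.
Corvain: 0.2566×268.6 + 0.2428×70.3 + 0.2715×114.7 + 0.2291×238.2 = 171.7013 per 1,000.
Galbria: 0.2566×414.0 + 0.2428×122.5 + 0.2715×160.6 + 0.2291×304.6 = 249.3613 per 1,000.
Difference = 171.7013 − 249.3613 = -77.6600.

-77.7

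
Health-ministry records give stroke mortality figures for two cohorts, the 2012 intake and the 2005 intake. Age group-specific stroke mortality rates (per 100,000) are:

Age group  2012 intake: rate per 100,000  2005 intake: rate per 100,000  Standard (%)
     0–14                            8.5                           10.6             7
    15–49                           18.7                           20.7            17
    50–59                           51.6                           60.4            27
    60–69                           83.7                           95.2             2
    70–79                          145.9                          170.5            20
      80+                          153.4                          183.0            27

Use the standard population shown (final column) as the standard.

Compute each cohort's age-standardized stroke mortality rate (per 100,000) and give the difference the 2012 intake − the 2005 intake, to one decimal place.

-16.0

Standard weights: 0.07, 0.17, 0.27, 0.02, 0.20, 0.27.
The 2012 intake: 0.0700×8.5 + 0.1700×18.7 + 0.2700×51.6 + 0.0200×83.7 + 0.2000×145.9 + 0.2700×153.4 = 89.9780 per 100,000.
The 2005 intake: 0.0700×10.6 + 0.1700×20.7 + 0.2700×60.4 + 0.0200×95.2 + 0.2000×170.5 + 0.2700×183.0 = 105.9830 per 100,000.
Difference = 89.9780 − 105.9830 = -16.0050.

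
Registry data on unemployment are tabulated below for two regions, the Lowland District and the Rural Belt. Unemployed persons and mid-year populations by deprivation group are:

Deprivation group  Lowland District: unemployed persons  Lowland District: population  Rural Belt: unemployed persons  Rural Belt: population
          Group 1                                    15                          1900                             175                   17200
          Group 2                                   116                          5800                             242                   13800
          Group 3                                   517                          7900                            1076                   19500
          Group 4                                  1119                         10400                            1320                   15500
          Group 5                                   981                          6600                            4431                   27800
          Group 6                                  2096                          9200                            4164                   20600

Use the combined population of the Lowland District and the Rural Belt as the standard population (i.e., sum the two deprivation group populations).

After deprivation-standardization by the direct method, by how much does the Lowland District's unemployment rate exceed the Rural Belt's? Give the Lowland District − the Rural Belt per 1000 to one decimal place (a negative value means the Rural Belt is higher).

8.1

Deprivation-specific rates per 1000 for the Lowland District: 7.895, 20.000, 65.443, 107.596, 148.636, 227.826.
For the Rural Belt: 10.174, 17.536, 55.179, 85.161, 159.388, 202.136.
Combined standard total = 156200; weights = 0.1223, 0.1255, 0.1754, 0.1658, 0.2202, 0.1908.
The Lowland District: 0.1223×7.895 + 0.1255×20.000 + 0.1754×65.443 + 0.1658×107.596 + 0.2202×148.636 + 0.1908×227.826 = 108.9947 per 1000.
The Rural Belt: 0.1223×10.174 + 0.1255×17.536 + 0.1754×55.179 + 0.1658×85.161 + 0.2202×159.388 + 0.1908×202.136 = 100.9107 per 1000.
Difference = 108.9947 − 100.9107 = 8.0840.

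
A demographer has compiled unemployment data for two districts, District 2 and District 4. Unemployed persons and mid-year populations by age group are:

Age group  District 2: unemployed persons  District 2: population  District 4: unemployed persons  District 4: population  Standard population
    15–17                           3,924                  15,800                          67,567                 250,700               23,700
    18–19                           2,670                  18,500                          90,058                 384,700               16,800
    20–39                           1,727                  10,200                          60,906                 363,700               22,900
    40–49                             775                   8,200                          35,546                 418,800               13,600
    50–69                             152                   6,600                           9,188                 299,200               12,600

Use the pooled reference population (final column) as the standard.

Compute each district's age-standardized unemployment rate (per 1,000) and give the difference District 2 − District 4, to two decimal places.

Age-specific rates per 1,000 for District 2: 248.354, 144.324, 169.314, 94.512, 23.030.
For District 4: 269.513, 234.099, 167.462, 84.876, 30.709.
Standard total = 89,600; weights = 0.2645, 0.1875, 0.2556, 0.1518, 0.1406.
District 2: 0.2645×248.354 + 0.1875×144.324 + 0.2556×169.314 + 0.1518×94.512 + 0.1406×23.030 = 153.6103 per 1,000.
District 4: 0.2645×269.513 + 0.1875×234.099 + 0.2556×167.462 + 0.1518×84.876 + 0.1406×30.709 = 175.1837 per 1,000.
Difference = 153.6103 − 175.1837 = -21.5734.

-21.57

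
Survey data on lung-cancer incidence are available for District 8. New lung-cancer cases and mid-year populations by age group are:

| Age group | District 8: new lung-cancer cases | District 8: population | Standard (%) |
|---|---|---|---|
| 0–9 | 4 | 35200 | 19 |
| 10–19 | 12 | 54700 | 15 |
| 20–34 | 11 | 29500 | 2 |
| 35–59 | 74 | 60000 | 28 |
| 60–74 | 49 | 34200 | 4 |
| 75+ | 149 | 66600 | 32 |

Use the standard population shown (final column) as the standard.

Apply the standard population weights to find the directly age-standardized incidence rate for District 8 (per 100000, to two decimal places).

118.05

Age-specific rates per 100000 for District 8: 11.36, 21.94, 37.29, 123.33, 143.27, 223.72.
Standard weights: 0.19, 0.15, 0.02, 0.28, 0.04, 0.32.
Standardized rate: 0.1900×11.36 + 0.1500×21.94 + 0.0200×37.29 + 0.2800×123.33 + 0.0400×143.27 + 0.3200×223.72 = 118.0514 per 100000.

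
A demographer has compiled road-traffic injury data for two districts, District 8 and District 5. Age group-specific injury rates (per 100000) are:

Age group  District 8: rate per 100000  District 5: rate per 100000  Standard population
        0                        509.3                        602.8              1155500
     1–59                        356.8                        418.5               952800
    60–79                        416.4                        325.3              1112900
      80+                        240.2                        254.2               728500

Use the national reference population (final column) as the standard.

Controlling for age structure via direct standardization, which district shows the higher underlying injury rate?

Standard total = 3949700; weights = 0.2926, 0.2412, 0.2818, 0.1844.
District 8: 0.2926×509.3 + 0.2412×356.8 + 0.2818×416.4 + 0.1844×240.2 = 396.7016 per 100000.
District 5: 0.2926×602.8 + 0.2412×418.5 + 0.2818×325.3 + 0.1844×254.2 = 415.8527 per 100000.

District 5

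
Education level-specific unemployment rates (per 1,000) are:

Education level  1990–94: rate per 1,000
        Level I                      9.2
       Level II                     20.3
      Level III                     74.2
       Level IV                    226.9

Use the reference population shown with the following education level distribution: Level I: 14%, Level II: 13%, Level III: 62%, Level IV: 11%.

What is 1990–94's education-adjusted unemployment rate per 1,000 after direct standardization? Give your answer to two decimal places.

Standard weights: 0.14, 0.13, 0.62, 0.11.
Standardized rate: 0.1400×9.2 + 0.1300×20.3 + 0.6200×74.2 + 0.1100×226.9 = 74.8900 per 1,000.

74.89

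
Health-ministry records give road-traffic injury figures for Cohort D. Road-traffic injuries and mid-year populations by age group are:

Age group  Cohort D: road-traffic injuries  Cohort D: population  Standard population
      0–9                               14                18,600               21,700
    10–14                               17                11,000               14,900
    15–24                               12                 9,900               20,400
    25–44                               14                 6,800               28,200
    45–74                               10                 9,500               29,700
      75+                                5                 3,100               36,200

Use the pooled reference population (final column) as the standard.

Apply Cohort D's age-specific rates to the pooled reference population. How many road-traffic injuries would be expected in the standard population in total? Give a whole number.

212

Age-specific rates per 100,000 for Cohort D: 75.27, 154.55, 121.21, 205.88, 105.26, 161.29.
Expected road-traffic injuries = Σ (standard pop × age-specific rate ÷ 100,000)
= 21,700×75.27/100,000 + 14,900×154.55/100,000 + 20,400×121.21/100,000 + 28,200×205.88/100,000 + 29,700×105.26/100,000 + 36,200×161.29/100,000
= 16.33 + 23.03 + 24.73 + 58.06 + 31.26 + 58.39 = 211.80.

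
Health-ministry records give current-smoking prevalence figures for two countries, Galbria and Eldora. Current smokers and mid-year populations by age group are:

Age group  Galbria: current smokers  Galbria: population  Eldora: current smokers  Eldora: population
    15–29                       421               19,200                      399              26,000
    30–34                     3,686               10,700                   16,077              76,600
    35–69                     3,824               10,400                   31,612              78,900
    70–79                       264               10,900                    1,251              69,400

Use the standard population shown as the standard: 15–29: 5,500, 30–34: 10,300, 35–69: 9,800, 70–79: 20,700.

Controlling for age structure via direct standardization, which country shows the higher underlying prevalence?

Galbria

Age-specific rates per 1,000 for Galbria: 21.927, 344.486, 367.692, 24.220.
For Eldora: 15.346, 209.883, 400.659, 18.026.
Standard total = 46,300; weights = 0.1188, 0.2225, 0.2117, 0.4471.
Galbria: 0.1188×21.927 + 0.2225×344.486 + 0.2117×367.692 + 0.4471×24.220 = 167.8952 per 1,000.
Eldora: 0.1188×15.346 + 0.2225×209.883 + 0.2117×400.659 + 0.4471×18.026 = 141.3777 per 1,000.
The crude rates (160.06 vs 196.65) would put Eldora higher, but that reflects its age composition; once standardized to a common age structure, Galbria has the higher underlying rate.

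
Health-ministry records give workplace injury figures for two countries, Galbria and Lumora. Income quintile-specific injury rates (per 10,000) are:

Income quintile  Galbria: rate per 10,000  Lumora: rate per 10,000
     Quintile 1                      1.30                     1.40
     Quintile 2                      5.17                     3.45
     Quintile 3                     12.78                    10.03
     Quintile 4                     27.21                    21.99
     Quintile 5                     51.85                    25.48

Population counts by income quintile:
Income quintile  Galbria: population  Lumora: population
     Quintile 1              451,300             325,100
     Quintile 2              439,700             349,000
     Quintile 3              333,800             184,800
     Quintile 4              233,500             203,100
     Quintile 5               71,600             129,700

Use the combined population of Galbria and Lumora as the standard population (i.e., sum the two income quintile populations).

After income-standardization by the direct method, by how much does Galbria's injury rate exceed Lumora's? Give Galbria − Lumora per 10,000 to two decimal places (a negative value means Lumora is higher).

Combined standard total = 2,721,600; weights = 0.2853, 0.2898, 0.1905, 0.1604, 0.0740.
Galbria: 0.2853×1.30 + 0.2898×5.17 + 0.1905×12.78 + 0.1604×27.21 + 0.0740×51.85 = 12.5044 per 10,000.
Lumora: 0.2853×1.40 + 0.2898×3.45 + 0.1905×10.03 + 0.1604×21.99 + 0.0740×25.48 = 8.7226 per 10,000.
Difference = 12.5044 − 8.7226 = 3.7817.

3.78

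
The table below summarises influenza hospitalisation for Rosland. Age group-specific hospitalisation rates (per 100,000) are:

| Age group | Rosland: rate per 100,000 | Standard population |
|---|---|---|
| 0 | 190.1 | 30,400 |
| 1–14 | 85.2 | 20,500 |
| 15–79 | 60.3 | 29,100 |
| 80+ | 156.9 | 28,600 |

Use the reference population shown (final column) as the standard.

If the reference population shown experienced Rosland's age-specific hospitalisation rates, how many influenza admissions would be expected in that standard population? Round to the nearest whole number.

138

Expected influenza admissions = Σ (standard pop × age-specific rate ÷ 100,000)
= 30,400×190.1/100,000 + 20,500×85.2/100,000 + 29,100×60.3/100,000 + 28,600×156.9/100,000
= 57.79 + 17.47 + 17.55 + 44.87 = 137.68.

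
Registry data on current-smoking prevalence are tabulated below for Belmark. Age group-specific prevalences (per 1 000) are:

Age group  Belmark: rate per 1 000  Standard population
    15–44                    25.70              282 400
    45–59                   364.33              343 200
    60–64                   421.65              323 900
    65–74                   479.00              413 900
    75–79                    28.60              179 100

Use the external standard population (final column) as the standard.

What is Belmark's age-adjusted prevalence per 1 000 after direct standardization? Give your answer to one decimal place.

306.2

Standard total = 1 542 500; weights = 0.1831, 0.2225, 0.2100, 0.2683, 0.1161.
Standardized rate: 0.1831×25.70 + 0.2225×364.33 + 0.2100×421.65 + 0.2683×479.00 + 0.1161×28.60 = 306.1579 per 1 000.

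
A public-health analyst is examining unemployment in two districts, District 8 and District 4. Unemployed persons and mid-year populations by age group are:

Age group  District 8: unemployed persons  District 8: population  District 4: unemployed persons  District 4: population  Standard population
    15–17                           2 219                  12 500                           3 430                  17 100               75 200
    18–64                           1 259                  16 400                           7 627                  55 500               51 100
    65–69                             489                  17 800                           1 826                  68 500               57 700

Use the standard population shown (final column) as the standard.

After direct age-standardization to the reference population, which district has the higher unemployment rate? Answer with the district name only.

Age-specific rates per 1 000 for District 8: 177.520, 76.768, 27.472.
For District 4: 200.585, 137.423, 26.657.
Standard total = 184 000; weights = 0.4087, 0.2777, 0.3136.
District 8: 0.4087×177.520 + 0.2777×76.768 + 0.3136×27.472 = 102.4864 per 1 000.
District 4: 0.4087×200.585 + 0.2777×137.423 + 0.3136×26.657 = 128.5023 per 1 000.

District 4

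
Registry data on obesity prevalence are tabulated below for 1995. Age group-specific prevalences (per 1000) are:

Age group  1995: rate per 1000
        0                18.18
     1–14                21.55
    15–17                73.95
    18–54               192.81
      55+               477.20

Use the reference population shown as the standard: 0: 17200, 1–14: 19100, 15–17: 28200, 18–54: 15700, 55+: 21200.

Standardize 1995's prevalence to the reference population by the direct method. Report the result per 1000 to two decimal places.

157.33

Standard total = 101400; weights = 0.1696, 0.1884, 0.2781, 0.1548, 0.2091.
Standardized rate: 0.1696×18.18 + 0.1884×21.55 + 0.2781×73.95 + 0.1548×192.81 + 0.2091×477.20 = 157.3318 per 1000.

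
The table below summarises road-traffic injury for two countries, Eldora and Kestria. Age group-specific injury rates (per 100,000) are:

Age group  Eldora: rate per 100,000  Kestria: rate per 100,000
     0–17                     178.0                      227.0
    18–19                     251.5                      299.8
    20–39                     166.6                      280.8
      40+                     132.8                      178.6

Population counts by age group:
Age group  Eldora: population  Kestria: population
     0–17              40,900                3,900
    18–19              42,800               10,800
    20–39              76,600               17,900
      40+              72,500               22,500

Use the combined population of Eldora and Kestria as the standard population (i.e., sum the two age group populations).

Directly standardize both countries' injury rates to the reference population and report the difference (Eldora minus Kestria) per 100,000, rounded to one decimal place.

Combined standard total = 287,900; weights = 0.1556, 0.1862, 0.3282, 0.3300.
Eldora: 0.1556×178.0 + 0.1862×251.5 + 0.3282×166.6 + 0.3300×132.8 = 173.0271 per 100,000.
Kestria: 0.1556×227.0 + 0.1862×299.8 + 0.3282×280.8 + 0.3300×178.6 = 242.2420 per 100,000.
Difference = 173.0271 − 242.2420 = -69.2149.

-69.2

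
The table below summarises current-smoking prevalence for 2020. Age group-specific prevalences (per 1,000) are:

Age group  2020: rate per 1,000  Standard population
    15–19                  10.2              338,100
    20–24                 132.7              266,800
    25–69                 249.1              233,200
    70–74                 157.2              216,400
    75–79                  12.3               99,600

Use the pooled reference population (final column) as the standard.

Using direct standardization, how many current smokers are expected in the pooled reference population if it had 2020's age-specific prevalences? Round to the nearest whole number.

Expected current smokers = Σ (standard pop × age-specific rate ÷ 1,000)
= 338,100×10.2/1,000 + 266,800×132.7/1,000 + 233,200×249.1/1,000 + 216,400×157.2/1,000 + 99,600×12.3/1,000
= 3448.62 + 35404.36 + 58090.12 + 34018.08 + 1225.08 = 132186.26.

132186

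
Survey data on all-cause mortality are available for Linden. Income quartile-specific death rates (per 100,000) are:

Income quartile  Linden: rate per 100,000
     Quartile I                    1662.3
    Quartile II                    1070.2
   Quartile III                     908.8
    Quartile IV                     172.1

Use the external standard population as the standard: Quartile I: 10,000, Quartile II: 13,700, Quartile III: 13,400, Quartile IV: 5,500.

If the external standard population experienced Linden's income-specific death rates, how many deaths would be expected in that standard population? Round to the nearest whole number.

Expected deaths = Σ (standard pop × income-specific rate ÷ 100,000)
= 10,000×1662.3/100,000 + 13,700×1070.2/100,000 + 13,400×908.8/100,000 + 5,500×172.1/100,000
= 166.23 + 146.62 + 121.78 + 9.47 = 444.09.

444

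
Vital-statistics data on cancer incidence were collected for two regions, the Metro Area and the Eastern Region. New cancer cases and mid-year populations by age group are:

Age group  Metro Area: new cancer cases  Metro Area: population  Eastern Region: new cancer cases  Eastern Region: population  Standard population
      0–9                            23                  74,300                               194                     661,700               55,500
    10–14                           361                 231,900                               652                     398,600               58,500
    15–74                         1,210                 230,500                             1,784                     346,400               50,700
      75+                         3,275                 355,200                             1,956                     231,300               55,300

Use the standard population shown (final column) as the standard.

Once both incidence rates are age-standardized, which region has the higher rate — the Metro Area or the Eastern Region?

Age-specific rates per 100,000 for the Metro Area: 30.96, 155.67, 524.95, 922.02.
For the Eastern Region: 29.32, 163.57, 515.01, 845.65.
Standard total = 220,000; weights = 0.2523, 0.2659, 0.2305, 0.2514.
The Metro Area: 0.2523×30.96 + 0.2659×155.67 + 0.2305×524.95 + 0.2514×922.02 = 401.9408 per 100,000.
The Eastern Region: 0.2523×29.32 + 0.2659×163.57 + 0.2305×515.01 + 0.2514×845.65 = 382.1453 per 100,000.

Metro Area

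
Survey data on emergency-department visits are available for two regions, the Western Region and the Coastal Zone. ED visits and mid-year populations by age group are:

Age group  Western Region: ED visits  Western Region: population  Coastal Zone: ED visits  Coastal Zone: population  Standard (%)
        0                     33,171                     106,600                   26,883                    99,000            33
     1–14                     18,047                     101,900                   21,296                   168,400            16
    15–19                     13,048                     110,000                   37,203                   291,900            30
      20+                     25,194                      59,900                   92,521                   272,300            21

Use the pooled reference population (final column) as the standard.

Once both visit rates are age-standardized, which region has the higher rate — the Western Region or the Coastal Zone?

Age-specific rates per 1,000 for the Western Region: 311.173, 177.105, 118.618, 420.601.
For the Coastal Zone: 271.545, 126.461, 127.451, 339.776.
Standard weights: 0.33, 0.16, 0.30, 0.21.
The Western Region: 0.3300×311.173 + 0.1600×177.105 + 0.3000×118.618 + 0.2100×420.601 = 254.9354 per 1,000.
The Coastal Zone: 0.3300×271.545 + 0.1600×126.461 + 0.3000×127.451 + 0.2100×339.776 = 219.4320 per 1,000.

Western Region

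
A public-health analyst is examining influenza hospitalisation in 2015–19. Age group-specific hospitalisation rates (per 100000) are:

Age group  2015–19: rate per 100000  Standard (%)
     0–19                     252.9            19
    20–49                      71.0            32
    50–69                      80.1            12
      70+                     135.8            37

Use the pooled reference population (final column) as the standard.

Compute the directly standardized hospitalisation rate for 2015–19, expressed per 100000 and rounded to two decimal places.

130.63

Standard weights: 0.19, 0.32, 0.12, 0.37.
Standardized rate: 0.1900×252.9 + 0.3200×71.0 + 0.1200×80.1 + 0.3700×135.8 = 130.6290 per 100000.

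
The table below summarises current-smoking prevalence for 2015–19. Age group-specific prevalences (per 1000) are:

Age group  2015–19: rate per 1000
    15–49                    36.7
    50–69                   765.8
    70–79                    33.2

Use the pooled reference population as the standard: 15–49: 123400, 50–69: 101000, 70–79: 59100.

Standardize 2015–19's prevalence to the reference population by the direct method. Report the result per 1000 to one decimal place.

Standard total = 283500; weights = 0.4353, 0.3563, 0.2085.
Standardized rate: 0.4353×36.7 + 0.3563×765.8 + 0.2085×33.2 = 295.7203 per 1000.

295.7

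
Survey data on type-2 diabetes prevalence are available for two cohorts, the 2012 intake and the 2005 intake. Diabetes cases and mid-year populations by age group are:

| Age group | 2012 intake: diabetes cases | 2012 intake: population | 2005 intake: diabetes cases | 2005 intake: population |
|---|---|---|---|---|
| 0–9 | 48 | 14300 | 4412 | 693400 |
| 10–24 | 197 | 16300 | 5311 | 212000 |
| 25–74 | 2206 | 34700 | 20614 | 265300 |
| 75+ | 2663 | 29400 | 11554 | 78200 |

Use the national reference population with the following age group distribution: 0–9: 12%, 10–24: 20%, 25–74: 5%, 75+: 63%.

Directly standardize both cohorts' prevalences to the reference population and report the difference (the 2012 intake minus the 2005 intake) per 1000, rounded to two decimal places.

Age-specific rates per 1000 for the 2012 intake: 3.357, 12.086, 63.573, 90.578.
For the 2005 intake: 6.363, 25.052, 77.701, 147.749.
Standard weights: 0.12, 0.20, 0.05, 0.63.
The 2012 intake: 0.1200×3.357 + 0.2000×12.086 + 0.0500×63.573 + 0.6300×90.578 = 63.0629 per 1000.
The 2005 intake: 0.1200×6.363 + 0.2000×25.052 + 0.0500×77.701 + 0.6300×147.749 = 102.7411 per 1000.
Difference = 63.0629 − 102.7411 = -39.6781.

-39.68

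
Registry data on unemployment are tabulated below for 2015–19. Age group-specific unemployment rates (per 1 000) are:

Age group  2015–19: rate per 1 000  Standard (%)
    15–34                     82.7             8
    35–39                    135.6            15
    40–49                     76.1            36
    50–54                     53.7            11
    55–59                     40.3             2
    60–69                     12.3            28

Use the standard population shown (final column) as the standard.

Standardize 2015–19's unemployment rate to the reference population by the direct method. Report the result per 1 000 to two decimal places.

64.51

Standard weights: 0.08, 0.15, 0.36, 0.11, 0.02, 0.28.
Standardized rate: 0.0800×82.7 + 0.1500×135.6 + 0.3600×76.1 + 0.1100×53.7 + 0.0200×40.3 + 0.2800×12.3 = 64.5090 per 1 000.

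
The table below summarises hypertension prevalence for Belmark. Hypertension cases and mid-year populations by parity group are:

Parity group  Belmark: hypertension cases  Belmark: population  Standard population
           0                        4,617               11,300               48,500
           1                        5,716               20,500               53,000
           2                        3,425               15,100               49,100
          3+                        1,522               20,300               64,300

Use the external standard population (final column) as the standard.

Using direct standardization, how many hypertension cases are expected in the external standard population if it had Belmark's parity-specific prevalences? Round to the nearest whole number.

50552

Parity-specific rates per 1,000 for Belmark: 408.584, 278.829, 226.821, 74.975.
Expected hypertension cases = Σ (standard pop × parity-specific rate ÷ 1,000)
= 48,500×408.584/1,000 + 53,000×278.829/1,000 + 49,100×226.821/1,000 + 64,300×74.975/1,000
= 19816.33 + 14777.95 + 11136.92 + 4820.92 = 50552.12.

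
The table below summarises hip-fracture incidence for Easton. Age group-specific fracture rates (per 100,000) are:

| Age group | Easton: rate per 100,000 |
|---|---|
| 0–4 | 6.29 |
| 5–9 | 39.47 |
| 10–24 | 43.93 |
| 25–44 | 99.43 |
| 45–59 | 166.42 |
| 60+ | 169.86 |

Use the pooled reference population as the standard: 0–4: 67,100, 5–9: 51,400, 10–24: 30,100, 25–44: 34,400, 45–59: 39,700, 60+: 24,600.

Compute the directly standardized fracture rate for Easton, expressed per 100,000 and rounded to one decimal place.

72.7

Standard total = 247,300; weights = 0.2713, 0.2078, 0.1217, 0.1391, 0.1605, 0.0995.
Standardized rate: 0.2713×6.29 + 0.2078×39.47 + 0.1217×43.93 + 0.1391×99.43 + 0.1605×166.42 + 0.0995×169.86 = 72.7009 per 100,000.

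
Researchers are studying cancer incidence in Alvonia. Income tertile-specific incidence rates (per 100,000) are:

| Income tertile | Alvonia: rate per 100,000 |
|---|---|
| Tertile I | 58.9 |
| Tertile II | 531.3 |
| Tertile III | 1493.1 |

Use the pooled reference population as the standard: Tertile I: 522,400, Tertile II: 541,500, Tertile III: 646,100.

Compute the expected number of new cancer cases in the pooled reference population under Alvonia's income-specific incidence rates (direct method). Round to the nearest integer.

12832

Expected new cancer cases = Σ (standard pop × income-specific rate ÷ 100,000)
= 522,400×58.9/100,000 + 541,500×531.3/100,000 + 646,100×1493.1/100,000
= 307.69 + 2876.99 + 9646.92 = 12831.60.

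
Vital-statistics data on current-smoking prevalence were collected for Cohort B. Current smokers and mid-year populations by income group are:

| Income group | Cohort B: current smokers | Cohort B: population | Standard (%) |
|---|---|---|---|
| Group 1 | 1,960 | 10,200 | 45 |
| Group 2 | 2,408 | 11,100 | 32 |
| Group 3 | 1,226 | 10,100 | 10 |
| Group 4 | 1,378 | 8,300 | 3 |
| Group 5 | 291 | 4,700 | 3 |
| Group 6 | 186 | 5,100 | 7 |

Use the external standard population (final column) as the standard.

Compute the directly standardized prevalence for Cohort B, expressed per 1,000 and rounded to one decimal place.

Income-specific rates per 1,000 for Cohort B: 192.157, 216.937, 121.386, 166.024, 61.915, 36.471.
Standard weights: 0.45, 0.32, 0.10, 0.03, 0.03, 0.07.
Standardized rate: 0.4500×192.157 + 0.3200×216.937 + 0.1000×121.386 + 0.0300×166.024 + 0.0300×61.915 + 0.0700×36.471 = 177.4201 per 1,000.

177.4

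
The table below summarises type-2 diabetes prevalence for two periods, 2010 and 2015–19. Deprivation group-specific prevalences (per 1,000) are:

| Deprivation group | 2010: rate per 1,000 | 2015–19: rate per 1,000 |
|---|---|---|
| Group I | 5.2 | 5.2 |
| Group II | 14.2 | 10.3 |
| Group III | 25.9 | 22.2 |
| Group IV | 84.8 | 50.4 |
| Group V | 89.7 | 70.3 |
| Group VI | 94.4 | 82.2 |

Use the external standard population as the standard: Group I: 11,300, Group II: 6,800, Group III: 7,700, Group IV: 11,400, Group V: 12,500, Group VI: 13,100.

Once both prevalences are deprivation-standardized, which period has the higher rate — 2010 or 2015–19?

Standard total = 62,800; weights = 0.1799, 0.1083, 0.1226, 0.1815, 0.1990, 0.2086.
2010: 0.1799×5.2 + 0.1083×14.2 + 0.1226×25.9 + 0.1815×84.8 + 0.1990×89.7 + 0.2086×94.4 = 58.5885 per 1,000.
2015–19: 0.1799×5.2 + 0.1083×10.3 + 0.1226×22.2 + 0.1815×50.4 + 0.1990×70.3 + 0.2086×82.2 = 45.0616 per 1,000.

2010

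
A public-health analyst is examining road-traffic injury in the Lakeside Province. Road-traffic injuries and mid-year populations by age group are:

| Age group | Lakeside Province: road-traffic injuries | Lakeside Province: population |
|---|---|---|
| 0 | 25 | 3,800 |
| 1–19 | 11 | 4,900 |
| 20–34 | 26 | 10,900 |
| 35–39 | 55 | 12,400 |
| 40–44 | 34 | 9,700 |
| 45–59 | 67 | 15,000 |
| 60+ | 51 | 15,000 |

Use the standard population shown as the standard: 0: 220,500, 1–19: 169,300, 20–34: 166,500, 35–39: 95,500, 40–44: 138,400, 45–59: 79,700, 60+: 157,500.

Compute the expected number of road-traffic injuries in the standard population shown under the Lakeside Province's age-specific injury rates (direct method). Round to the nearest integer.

4028

Age-specific rates per 100,000 for the Lakeside Province: 657.89, 224.49, 238.53, 443.55, 350.52, 446.67, 340.00.
Expected road-traffic injuries = Σ (standard pop × age-specific rate ÷ 100,000)
= 220,500×657.89/100,000 + 169,300×224.49/100,000 + 166,500×238.53/100,000 + 95,500×443.55/100,000 + 138,400×350.52/100,000 + 79,700×446.67/100,000 + 157,500×340.00/100,000
= 1450.66 + 380.06 + 397.16 + 423.59 + 485.11 + 355.99 + 535.50 = 4028.07.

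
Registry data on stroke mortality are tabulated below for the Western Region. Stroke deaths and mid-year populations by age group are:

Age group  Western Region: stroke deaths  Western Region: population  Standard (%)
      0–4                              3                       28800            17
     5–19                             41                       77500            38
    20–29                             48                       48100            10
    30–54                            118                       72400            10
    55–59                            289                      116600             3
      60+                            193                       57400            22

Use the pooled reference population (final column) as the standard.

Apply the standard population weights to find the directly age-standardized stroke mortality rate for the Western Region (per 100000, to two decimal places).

Age-specific rates per 100000 for the Western Region: 10.42, 52.90, 99.79, 162.98, 247.86, 336.24.
Standard weights: 0.17, 0.38, 0.10, 0.10, 0.03, 0.22.
Standardized rate: 0.1700×10.42 + 0.3800×52.90 + 0.1000×99.79 + 0.1000×162.98 + 0.0300×247.86 + 0.2200×336.24 = 129.5594 per 100000.

129.56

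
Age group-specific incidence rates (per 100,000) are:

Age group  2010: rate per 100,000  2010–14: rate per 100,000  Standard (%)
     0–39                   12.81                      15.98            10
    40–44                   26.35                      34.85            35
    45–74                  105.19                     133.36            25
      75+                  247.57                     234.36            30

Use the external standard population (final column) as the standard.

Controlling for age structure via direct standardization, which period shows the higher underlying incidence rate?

Standard weights: 0.10, 0.35, 0.25, 0.30.
2010: 0.1000×12.81 + 0.3500×26.35 + 0.2500×105.19 + 0.3000×247.57 = 111.0720 per 100,000.
2010–14: 0.1000×15.98 + 0.3500×34.85 + 0.2500×133.36 + 0.3000×234.36 = 117.4435 per 100,000.

2010–14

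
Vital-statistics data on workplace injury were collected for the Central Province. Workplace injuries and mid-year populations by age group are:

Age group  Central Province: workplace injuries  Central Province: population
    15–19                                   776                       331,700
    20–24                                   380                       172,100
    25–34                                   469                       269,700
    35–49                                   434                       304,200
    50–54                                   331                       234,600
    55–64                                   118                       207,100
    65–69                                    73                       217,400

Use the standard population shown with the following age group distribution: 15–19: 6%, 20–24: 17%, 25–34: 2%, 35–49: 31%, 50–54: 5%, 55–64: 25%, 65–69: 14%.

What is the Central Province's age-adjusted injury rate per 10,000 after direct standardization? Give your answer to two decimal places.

12.53

Age-specific rates per 10,000 for the Central Province: 23.39, 22.08, 17.39, 14.27, 14.11, 5.70, 3.36.
Standard weights: 0.06, 0.17, 0.02, 0.31, 0.05, 0.25, 0.14.
Standardized rate: 0.0600×23.39 + 0.1700×22.08 + 0.0200×17.39 + 0.3100×14.27 + 0.0500×14.11 + 0.2500×5.70 + 0.1400×3.36 = 12.5278 per 10,000.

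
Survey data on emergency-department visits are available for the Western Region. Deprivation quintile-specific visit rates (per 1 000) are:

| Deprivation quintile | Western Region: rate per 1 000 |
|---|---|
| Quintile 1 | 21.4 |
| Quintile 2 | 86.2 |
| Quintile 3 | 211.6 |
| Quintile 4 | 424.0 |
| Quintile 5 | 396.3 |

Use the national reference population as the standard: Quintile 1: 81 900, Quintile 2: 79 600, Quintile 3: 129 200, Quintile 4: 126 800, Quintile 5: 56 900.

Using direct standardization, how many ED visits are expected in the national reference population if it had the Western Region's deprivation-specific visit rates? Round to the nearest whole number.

112266

Expected ED visits = Σ (standard pop × deprivation-specific rate ÷ 1 000)
= 81 900×21.4/1 000 + 79 600×86.2/1 000 + 129 200×211.6/1 000 + 126 800×424.0/1 000 + 56 900×396.3/1 000
= 1752.66 + 6861.52 + 27338.72 + 53763.20 + 22549.47 = 112265.57.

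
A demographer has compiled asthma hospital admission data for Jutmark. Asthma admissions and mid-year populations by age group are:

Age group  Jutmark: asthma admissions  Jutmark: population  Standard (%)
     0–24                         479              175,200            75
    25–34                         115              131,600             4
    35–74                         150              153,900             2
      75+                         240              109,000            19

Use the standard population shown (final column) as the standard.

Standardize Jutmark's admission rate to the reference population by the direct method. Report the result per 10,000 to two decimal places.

25.23

Age-specific rates per 10,000 for Jutmark: 27.34, 8.74, 9.75, 22.02.
Standard weights: 0.75, 0.04, 0.02, 0.19.
Standardized rate: 0.7500×27.34 + 0.0400×8.74 + 0.0200×9.75 + 0.1900×22.02 = 25.2331 per 10,000.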